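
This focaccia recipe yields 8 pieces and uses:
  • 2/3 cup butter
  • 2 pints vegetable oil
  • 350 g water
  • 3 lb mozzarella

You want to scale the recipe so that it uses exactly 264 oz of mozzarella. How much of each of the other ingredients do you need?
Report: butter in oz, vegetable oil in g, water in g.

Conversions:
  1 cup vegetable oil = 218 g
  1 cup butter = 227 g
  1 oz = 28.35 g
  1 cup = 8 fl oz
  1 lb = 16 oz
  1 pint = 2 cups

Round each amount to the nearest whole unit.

The original recipe has 48 oz of mozzarella, so the scaling factor is 264 ÷ 48 = 11/2 = 5.5.
butter: 2/3 cup × 11/2 × 227 g/cup ÷ 28.35 g/oz ≈ 29 oz
vegetable oil: 2 pint × 11/2 × 2 cup/pint × 218 g/cup = 4796 g
water: 350 g × 11/2 = 1925 g

butter: 29 oz; vegetable oil: 4796 g; water: 1925 g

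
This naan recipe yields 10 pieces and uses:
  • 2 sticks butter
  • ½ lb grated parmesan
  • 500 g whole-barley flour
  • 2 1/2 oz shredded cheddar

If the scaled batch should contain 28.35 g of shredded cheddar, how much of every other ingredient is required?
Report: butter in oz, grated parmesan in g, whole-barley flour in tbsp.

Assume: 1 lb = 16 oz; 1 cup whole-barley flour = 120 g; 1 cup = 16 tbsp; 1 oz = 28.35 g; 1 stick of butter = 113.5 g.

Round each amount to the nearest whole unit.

butter: 3 oz; grated parmesan: 91 g; whole-barley flour: 27 tbsp

The original recipe has 70.875 g of shredded cheddar, so the scaling factor is 28.35 ÷ 70.875 = 2/5 = 0.4.
butter: 2 stick × 2/5 × 113.5 g/stick ÷ 28.35 g/oz ≈ 3 oz
grated parmesan: 0.5 lb × 2/5 × 16 oz/lb × 28.35 g/oz ≈ 91 g
whole-barley flour: 500 g × 2/5 ÷ 120 g/cup × 16 tbsp/cup ≈ 27 tbsp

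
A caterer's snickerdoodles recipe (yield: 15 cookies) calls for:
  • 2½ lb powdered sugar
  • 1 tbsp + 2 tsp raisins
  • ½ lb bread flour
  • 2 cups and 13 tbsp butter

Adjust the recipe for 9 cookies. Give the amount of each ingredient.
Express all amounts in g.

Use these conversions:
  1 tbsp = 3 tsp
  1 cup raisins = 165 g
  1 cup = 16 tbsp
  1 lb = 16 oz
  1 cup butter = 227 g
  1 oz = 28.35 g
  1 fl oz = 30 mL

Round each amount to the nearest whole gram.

powdered sugar: 680 g; raisins: 10 g; bread flour: 136 g; butter: 383 g

Scaling factor: 9/15 = 3/5 = 0.6.
powdered sugar: 2.5 lb × 3/5 × 16 oz/lb × 28.35 g/oz ≈ 680 g
raisins: (1 tbsp + 2 tsp = 5/3 tbsp) × 3/5 ÷ 16 tbsp/cup × 165 g/cup ≈ 10 g
bread flour: 0.5 lb × 3/5 × 16 oz/lb × 28.35 g/oz ≈ 136 g
butter: (2 cup + 13 tbsp = 2.8125 cup) × 3/5 × 227 g/cup ≈ 383 g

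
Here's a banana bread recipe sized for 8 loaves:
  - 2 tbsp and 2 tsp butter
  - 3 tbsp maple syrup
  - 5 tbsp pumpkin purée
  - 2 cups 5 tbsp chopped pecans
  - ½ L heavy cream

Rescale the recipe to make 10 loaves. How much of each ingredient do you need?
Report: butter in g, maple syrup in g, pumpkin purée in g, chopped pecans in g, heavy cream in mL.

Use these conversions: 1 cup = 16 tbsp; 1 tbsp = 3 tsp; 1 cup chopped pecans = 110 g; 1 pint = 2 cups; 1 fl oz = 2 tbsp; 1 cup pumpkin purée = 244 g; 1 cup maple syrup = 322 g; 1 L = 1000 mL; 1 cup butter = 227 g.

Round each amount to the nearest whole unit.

butter: 47 g; maple syrup: 75 g; pumpkin purée: 95 g; chopped pecans: 318 g; heavy cream: 625 mL

Scaling factor: 10/8 = 5/4 = 1.25.
butter: (2 tbsp + 2 tsp = 8/3 tbsp) × 5/4 ÷ 16 tbsp/cup × 227 g/cup ≈ 47 g
maple syrup: 3 tbsp × 5/4 ÷ 16 tbsp/cup × 322 g/cup ≈ 75 g
pumpkin purée: 5 tbsp × 5/4 ÷ 16 tbsp/cup × 244 g/cup ≈ 95 g
chopped pecans: (2 cup + 5 tbsp = 2.3125 cup) × 5/4 × 110 g/cup ≈ 318 g
heavy cream: 0.5 L × 5/4 × 1000 mL/L = 625 mL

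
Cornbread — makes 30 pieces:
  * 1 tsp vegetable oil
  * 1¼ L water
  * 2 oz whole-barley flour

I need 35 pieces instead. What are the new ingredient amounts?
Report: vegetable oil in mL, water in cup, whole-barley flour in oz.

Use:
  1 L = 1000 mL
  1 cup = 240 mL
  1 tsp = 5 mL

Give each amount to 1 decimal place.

Scaling factor: 35/30 = 7/6.
vegetable oil: 1 tsp × 7/6 × 5 mL/tsp ≈ 5.8 mL
water: 1.25 L × 7/6 × 1000 mL/L ÷ 240 mL/cup ≈ 6.1 cup
whole-barley flour: 2 oz × 7/6 ≈ 2.3 oz

vegetable oil: 5.8 mL; water: 6.1 cup; whole-barley flour: 2.3 oz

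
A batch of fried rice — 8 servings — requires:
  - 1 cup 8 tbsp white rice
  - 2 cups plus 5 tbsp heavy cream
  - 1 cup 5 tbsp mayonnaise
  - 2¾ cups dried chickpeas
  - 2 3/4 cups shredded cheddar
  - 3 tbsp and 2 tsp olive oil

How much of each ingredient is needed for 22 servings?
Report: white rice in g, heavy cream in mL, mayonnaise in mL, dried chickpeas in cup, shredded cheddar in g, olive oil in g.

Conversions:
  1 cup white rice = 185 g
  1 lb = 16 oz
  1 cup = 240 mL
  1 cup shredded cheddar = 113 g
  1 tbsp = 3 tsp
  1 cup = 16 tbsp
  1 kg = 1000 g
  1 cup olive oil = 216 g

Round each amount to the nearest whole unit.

white rice: 763 g; heavy cream: 1526 mL; mayonnaise: 866 mL; dried chickpeas: 8 cup; shredded cheddar: 855 g; olive oil: 136 g

Scaling factor: 22/8 = 11/4 = 2.75.
white rice: (1 cup + 8 tbsp = 1.5 cup) × 11/4 × 185 g/cup ≈ 763 g
heavy cream: (2 cup + 5 tbsp = 2.3125 cup) × 11/4 × 240 mL/cup ≈ 1526 mL
mayonnaise: (1 cup + 5 tbsp = 1.3125 cup) × 11/4 × 240 mL/cup ≈ 866 mL
dried chickpeas: 2.75 cup × 11/4 ≈ 8 cup
shredded cheddar: 2.75 cup × 11/4 × 113 g/cup ≈ 855 g
olive oil: (3 tbsp + 2 tsp = 11/3 tbsp) × 11/4 ÷ 16 tbsp/cup × 216 g/cup ≈ 136 g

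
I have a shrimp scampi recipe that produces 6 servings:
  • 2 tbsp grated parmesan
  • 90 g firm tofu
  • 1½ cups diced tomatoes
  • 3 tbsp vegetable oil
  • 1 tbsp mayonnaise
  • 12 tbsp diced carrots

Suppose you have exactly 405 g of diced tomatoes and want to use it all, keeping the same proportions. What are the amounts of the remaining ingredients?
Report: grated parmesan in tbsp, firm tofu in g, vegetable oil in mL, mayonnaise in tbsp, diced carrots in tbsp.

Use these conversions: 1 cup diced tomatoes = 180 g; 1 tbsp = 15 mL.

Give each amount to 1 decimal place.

The original recipe has 270 g of diced tomatoes, so the scaling factor is 405 ÷ 270 = 3/2 = 1.5.
grated parmesan: 2 tbsp × 3/2 = 3.0 tbsp
firm tofu: 90 g × 3/2 = 135.0 g
vegetable oil: 3 tbsp × 3/2 × 15 mL/tbsp = 67.5 mL
mayonnaise: 1 tbsp × 3/2 = 1.5 tbsp
diced carrots: 12 tbsp × 3/2 = 18.0 tbsp

grated parmesan: 3.0 tbsp; firm tofu: 135.0 g; vegetable oil: 67.5 mL; mayonnaise: 1.5 tbsp; diced carrots: 18.0 tbsp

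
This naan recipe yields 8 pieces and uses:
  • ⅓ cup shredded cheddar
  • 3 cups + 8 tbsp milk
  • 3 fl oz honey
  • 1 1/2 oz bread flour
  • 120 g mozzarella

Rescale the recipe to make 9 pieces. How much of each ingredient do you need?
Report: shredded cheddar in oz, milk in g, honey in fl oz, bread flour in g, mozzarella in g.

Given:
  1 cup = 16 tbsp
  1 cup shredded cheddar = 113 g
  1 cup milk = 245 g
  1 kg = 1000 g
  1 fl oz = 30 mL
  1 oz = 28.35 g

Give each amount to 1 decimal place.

shredded cheddar: 1.5 oz; milk: 964.7 g; honey: 3.4 fl oz; bread flour: 47.8 g; mozzarella: 135.0 g

Scaling factor: 9/8 = 1.125.
shredded cheddar: 1/3 cup × 9/8 × 113 g/cup ÷ 28.35 g/oz ≈ 1.5 oz
milk: (3 cup + 8 tbsp = 3.5 cup) × 9/8 × 245 g/cup ≈ 964.7 g
honey: 3 fl oz × 9/8 ≈ 3.4 fl oz
bread flour: 1.5 oz × 9/8 × 28.35 g/oz ≈ 47.8 g
mozzarella: 120 g × 9/8 = 135.0 g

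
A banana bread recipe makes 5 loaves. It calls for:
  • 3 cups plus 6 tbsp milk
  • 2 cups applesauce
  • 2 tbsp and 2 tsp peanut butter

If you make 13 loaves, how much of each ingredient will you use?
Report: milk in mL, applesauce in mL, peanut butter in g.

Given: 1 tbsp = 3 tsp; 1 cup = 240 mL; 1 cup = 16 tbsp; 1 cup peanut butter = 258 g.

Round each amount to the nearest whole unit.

Scaling factor: 13/5 = 2.6.
milk: (3 cup + 6 tbsp = 3.375 cup) × 13/5 × 240 mL/cup = 2106 mL
applesauce: 2 cup × 13/5 × 240 mL/cup = 1248 mL
peanut butter: (2 tbsp + 2 tsp = 8/3 tbsp) × 13/5 ÷ 16 tbsp/cup × 258 g/cup ≈ 112 g

milk: 2106 mL; applesauce: 1248 mL; peanut butter: 112 g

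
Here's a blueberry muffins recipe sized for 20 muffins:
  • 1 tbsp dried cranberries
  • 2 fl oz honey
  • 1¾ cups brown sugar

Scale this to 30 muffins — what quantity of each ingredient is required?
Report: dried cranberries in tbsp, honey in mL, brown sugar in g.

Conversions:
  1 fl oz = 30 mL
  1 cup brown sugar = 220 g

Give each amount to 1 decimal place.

Scaling factor: 30/20 = 3/2 = 1.5.
dried cranberries: 1 tbsp × 3/2 = 1.5 tbsp
honey: 2 fl oz × 3/2 × 30 mL/fl oz = 90.0 mL
brown sugar: 1.75 cup × 3/2 × 220 g/cup = 577.5 g

dried cranberries: 1.5 tbsp; honey: 90.0 mL; brown sugar: 577.5 g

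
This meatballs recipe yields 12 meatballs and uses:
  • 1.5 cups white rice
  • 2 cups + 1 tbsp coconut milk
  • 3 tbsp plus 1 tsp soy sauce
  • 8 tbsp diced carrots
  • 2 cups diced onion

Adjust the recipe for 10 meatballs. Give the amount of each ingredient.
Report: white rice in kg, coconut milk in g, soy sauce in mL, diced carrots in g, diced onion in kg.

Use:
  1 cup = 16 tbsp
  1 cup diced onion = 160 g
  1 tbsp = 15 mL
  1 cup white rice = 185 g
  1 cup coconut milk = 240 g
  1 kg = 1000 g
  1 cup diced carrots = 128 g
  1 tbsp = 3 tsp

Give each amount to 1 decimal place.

white rice: 0.2 kg; coconut milk: 412.5 g; soy sauce: 41.7 mL; diced carrots: 53.3 g; diced onion: 0.3 kg

Scaling factor: 10/12 = 5/6.
white rice: 1.5 cup × 5/6 × 185 g/cup ÷ 1000 g/kg ≈ 0.2 kg
coconut milk: (2 cup + 1 tbsp = 2.0625 cup) × 5/6 × 240 g/cup = 412.5 g
soy sauce: (3 tbsp + 1 tsp = 10/3 tbsp) × 5/6 × 15 mL/tbsp ≈ 41.7 mL
diced carrots: 8 tbsp × 5/6 ÷ 16 tbsp/cup × 128 g/cup ≈ 53.3 g
diced onion: 2 cup × 5/6 × 160 g/cup ÷ 1000 g/kg ≈ 0.3 kg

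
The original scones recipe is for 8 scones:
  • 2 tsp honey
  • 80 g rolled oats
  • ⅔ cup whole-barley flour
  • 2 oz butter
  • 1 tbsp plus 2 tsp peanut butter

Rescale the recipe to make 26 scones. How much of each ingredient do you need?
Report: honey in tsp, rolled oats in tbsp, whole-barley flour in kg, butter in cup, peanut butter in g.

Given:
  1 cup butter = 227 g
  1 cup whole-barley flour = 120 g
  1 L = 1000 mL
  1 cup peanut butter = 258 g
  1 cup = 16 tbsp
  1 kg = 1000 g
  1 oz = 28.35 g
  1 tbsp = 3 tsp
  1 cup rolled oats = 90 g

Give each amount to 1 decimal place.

honey: 6.5 tsp; rolled oats: 46.2 tbsp; whole-barley flour: 0.3 kg; butter: 0.8 cup; peanut butter: 87.3 g

Scaling factor: 26/8 = 13/4 = 3.25.
honey: 2 tsp × 13/4 = 6.5 tsp
rolled oats: 80 g × 13/4 ÷ 90 g/cup × 16 tbsp/cup ≈ 46.2 tbsp
whole-barley flour: 2/3 cup × 13/4 × 120 g/cup ÷ 1000 g/kg ≈ 0.3 kg
butter: 2 oz × 13/4 × 28.35 g/oz ÷ 227 g/cup ≈ 0.8 cup
peanut butter: (1 tbsp + 2 tsp = 5/3 tbsp) × 13/4 ÷ 16 tbsp/cup × 258 g/cup ≈ 87.3 g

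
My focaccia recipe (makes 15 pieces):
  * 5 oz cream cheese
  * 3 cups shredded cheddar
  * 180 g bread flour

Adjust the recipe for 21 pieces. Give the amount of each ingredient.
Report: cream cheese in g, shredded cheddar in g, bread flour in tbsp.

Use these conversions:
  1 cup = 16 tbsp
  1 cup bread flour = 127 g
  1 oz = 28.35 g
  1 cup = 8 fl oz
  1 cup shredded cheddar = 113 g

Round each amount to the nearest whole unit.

cream cheese: 198 g; shredded cheddar: 475 g; bread flour: 32 tbsp

Scaling factor: 21/15 = 7/5 = 1.4.
cream cheese: 5 oz × 7/5 × 28.35 g/oz ≈ 198 g
shredded cheddar: 3 cup × 7/5 × 113 g/cup ≈ 475 g
bread flour: 180 g × 7/5 ÷ 127 g/cup × 16 tbsp/cup ≈ 32 tbsp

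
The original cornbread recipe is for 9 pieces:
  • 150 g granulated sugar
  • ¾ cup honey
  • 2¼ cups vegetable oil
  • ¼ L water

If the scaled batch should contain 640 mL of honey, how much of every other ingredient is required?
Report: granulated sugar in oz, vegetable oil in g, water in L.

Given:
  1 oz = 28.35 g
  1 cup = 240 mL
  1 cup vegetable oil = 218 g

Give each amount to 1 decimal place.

granulated sugar: 18.8 oz; vegetable oil: 1744.0 g; water: 0.9 L

The original recipe has 180 mL of honey, so the scaling factor is 640 ÷ 180 = 32/9.
granulated sugar: 150 g × 32/9 ÷ 28.35 g/oz ≈ 18.8 oz
vegetable oil: 2.25 cup × 32/9 × 218 g/cup = 1744.0 g
water: 0.25 L × 32/9 ≈ 0.9 L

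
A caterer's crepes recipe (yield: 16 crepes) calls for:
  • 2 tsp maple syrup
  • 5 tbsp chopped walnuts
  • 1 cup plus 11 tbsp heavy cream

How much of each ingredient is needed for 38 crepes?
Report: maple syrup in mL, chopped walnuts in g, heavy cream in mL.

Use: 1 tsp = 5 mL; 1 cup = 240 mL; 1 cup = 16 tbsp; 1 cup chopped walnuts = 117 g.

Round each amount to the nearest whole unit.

maple syrup: 24 mL; chopped walnuts: 87 g; heavy cream: 962 mL

Scaling factor: 38/16 = 19/8 = 2.375.
maple syrup: 2 tsp × 19/8 × 5 mL/tsp ≈ 24 mL
chopped walnuts: 5 tbsp × 19/8 ÷ 16 tbsp/cup × 117 g/cup ≈ 87 g
heavy cream: (1 cup + 11 tbsp = 1.6875 cup) × 19/8 × 240 mL/cup ≈ 962 mL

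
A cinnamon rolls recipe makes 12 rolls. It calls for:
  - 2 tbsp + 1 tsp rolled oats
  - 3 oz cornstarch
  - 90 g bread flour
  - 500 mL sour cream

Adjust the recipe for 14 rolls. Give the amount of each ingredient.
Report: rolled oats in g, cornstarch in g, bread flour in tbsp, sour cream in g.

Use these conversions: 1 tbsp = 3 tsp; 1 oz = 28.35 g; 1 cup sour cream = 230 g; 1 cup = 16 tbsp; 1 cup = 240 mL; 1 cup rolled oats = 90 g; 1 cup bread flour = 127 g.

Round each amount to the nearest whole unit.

rolled oats: 15 g; cornstarch: 99 g; bread flour: 13 tbsp; sour cream: 559 g

Scaling factor: 14/12 = 7/6.
rolled oats: (2 tbsp + 1 tsp = 7/3 tbsp) × 7/6 ÷ 16 tbsp/cup × 90 g/cup ≈ 15 g
cornstarch: 3 oz × 7/6 × 28.35 g/oz ≈ 99 g
bread flour: 90 g × 7/6 ÷ 127 g/cup × 16 tbsp/cup ≈ 13 tbsp
sour cream: 500 mL × 7/6 ÷ 240 mL/cup × 230 g/cup ≈ 559 g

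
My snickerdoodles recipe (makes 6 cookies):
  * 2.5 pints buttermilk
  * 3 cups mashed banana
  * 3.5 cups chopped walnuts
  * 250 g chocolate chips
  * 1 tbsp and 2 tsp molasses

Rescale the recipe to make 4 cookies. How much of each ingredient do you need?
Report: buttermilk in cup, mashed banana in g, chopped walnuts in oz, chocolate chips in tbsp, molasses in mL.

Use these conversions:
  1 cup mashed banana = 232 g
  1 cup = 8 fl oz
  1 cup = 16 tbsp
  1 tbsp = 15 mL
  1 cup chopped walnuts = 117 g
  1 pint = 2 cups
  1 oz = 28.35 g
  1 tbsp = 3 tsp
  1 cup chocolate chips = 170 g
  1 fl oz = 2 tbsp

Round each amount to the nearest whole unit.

buttermilk: 3 cup; mashed banana: 464 g; chopped walnuts: 10 oz; chocolate chips: 16 tbsp; molasses: 17 mL

Scaling factor: 4/6 = 2/3.
buttermilk: 2.5 pint × 2/3 × 2 cup/pint ≈ 3 cup
mashed banana: 3 cup × 2/3 × 232 g/cup = 464 g
chopped walnuts: 3.5 cup × 2/3 × 117 g/cup ÷ 28.35 g/oz ≈ 10 oz
chocolate chips: 250 g × 2/3 ÷ 170 g/cup × 16 tbsp/cup ≈ 16 tbsp
molasses: (1 tbsp + 2 tsp = 5/3 tbsp) × 2/3 × 15 mL/tbsp ≈ 17 mL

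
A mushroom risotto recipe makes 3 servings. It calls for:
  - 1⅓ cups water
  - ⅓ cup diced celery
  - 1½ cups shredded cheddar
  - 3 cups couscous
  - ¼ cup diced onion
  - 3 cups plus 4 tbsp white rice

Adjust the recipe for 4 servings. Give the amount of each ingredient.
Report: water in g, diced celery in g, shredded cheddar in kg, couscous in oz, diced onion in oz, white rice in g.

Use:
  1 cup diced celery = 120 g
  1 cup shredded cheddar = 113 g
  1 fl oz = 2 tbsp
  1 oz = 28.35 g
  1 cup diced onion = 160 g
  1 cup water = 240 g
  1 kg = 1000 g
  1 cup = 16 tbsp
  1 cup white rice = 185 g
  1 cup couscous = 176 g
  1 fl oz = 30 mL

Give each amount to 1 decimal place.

water: 426.7 g; diced celery: 53.3 g; shredded cheddar: 0.2 kg; couscous: 24.8 oz; diced onion: 1.9 oz; white rice: 801.7 g

Scaling factor: 4/3.
water: 4/3 cup × 4/3 × 240 g/cup ≈ 426.7 g
diced celery: 1/3 cup × 4/3 × 120 g/cup ≈ 53.3 g
shredded cheddar: 1.5 cup × 4/3 × 113 g/cup ÷ 1000 g/kg ≈ 0.2 kg
couscous: 3 cup × 4/3 × 176 g/cup ÷ 28.35 g/oz ≈ 24.8 oz
diced onion: 0.25 cup × 4/3 × 160 g/cup ÷ 28.35 g/oz ≈ 1.9 oz
white rice: (3 cup + 4 tbsp = 3.25 cup) × 4/3 × 185 g/cup ≈ 801.7 g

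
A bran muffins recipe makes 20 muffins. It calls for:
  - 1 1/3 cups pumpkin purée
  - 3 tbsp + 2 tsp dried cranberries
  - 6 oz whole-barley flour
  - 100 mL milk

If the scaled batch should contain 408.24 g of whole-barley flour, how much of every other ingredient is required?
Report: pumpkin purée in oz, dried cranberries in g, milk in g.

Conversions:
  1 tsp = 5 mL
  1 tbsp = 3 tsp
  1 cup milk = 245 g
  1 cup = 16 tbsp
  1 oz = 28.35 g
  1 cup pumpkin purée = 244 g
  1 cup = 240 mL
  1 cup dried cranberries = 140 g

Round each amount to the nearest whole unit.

The original recipe has 170.1 g of whole-barley flour, so the scaling factor is 408.24 ÷ 170.1 = 12/5 = 2.4.
pumpkin purée: 4/3 cup × 12/5 × 244 g/cup ÷ 28.35 g/oz ≈ 28 oz
dried cranberries: (3 tbsp + 2 tsp = 11/3 tbsp) × 12/5 ÷ 16 tbsp/cup × 140 g/cup = 77 g
milk: 100 mL × 12/5 ÷ 240 mL/cup × 245 g/cup = 245 g

pumpkin purée: 28 oz; dried cranberries: 77 g; milk: 245 g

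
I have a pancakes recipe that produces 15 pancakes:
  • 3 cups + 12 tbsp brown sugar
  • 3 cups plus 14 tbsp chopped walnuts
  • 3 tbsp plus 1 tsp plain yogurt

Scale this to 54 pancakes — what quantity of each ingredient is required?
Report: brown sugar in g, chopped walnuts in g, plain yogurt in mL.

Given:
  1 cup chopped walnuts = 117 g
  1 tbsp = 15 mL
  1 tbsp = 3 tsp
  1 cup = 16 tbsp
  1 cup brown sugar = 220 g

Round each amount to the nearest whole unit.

Scaling factor: 54/15 = 18/5 = 3.6.
brown sugar: (3 cup + 12 tbsp = 3.75 cup) × 18/5 × 220 g/cup = 2970 g
chopped walnuts: (3 cup + 14 tbsp = 3.875 cup) × 18/5 × 117 g/cup ≈ 1632 g
plain yogurt: (3 tbsp + 1 tsp = 10/3 tbsp) × 18/5 × 15 mL/tbsp = 180 mL

brown sugar: 2970 g; chopped walnuts: 1632 g; plain yogurt: 180 mL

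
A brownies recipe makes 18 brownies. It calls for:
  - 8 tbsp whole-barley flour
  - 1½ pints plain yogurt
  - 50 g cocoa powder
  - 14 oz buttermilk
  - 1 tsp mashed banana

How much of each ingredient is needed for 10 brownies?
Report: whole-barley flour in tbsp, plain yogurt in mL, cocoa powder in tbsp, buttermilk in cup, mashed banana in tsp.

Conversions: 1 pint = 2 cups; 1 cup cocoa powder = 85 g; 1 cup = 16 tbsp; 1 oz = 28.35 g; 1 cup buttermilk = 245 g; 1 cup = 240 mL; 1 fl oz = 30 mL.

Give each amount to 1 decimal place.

whole-barley flour: 4.4 tbsp; plain yogurt: 400.0 mL; cocoa powder: 5.2 tbsp; buttermilk: 0.9 cup; mashed banana: 0.6 tsp

Scaling factor: 10/18 = 5/9.
whole-barley flour: 8 tbsp × 5/9 ≈ 4.4 tbsp
plain yogurt: 1.5 pint × 5/9 × 2 cup/pint × 240 mL/cup = 400.0 mL
cocoa powder: 50 g × 5/9 ÷ 85 g/cup × 16 tbsp/cup ≈ 5.2 tbsp
buttermilk: 14 oz × 5/9 × 28.35 g/oz ÷ 245 g/cup = 0.9 cup
mashed banana: 1 tsp × 5/9 ≈ 0.6 tsp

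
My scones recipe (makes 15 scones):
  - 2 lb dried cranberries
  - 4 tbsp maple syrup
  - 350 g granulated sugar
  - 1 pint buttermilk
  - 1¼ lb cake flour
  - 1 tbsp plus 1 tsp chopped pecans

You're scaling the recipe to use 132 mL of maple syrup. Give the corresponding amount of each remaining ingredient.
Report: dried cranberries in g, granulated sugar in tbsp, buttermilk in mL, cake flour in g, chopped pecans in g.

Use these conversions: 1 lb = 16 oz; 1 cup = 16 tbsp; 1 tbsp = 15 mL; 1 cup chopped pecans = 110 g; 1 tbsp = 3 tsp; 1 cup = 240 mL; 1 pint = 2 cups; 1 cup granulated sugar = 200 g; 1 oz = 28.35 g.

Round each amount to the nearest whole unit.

The original recipe has 60 mL of maple syrup, so the scaling factor is 132 ÷ 60 = 11/5 = 2.2.
dried cranberries: 2 lb × 11/5 × 16 oz/lb × 28.35 g/oz ≈ 1996 g
granulated sugar: 350 g × 11/5 ÷ 200 g/cup × 16 tbsp/cup ≈ 62 tbsp
buttermilk: 1 pint × 11/5 × 2 cup/pint × 240 mL/cup = 1056 mL
cake flour: 1.25 lb × 11/5 × 16 oz/lb × 28.35 g/oz ≈ 1247 g
chopped pecans: (1 tbsp + 1 tsp = 4/3 tbsp) × 11/5 ÷ 16 tbsp/cup × 110 g/cup ≈ 20 g

dried cranberries: 1996 g; granulated sugar: 62 tbsp; buttermilk: 1056 mL; cake flour: 1247 g; chopped pecans: 20 g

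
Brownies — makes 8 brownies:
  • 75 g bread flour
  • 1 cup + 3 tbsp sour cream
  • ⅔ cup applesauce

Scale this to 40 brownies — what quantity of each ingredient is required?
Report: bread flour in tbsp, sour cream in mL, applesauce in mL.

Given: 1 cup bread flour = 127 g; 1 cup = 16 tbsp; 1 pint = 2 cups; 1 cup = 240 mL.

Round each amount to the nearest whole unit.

Scaling factor: 40/8 = 5.
bread flour: 75 g × 5 ÷ 127 g/cup × 16 tbsp/cup ≈ 47 tbsp
sour cream: (1 cup + 3 tbsp = 1.1875 cup) × 5 × 240 mL/cup = 1425 mL
applesauce: 2/3 cup × 5 × 240 mL/cup = 800 mL

bread flour: 47 tbsp; sour cream: 1425 mL; applesauce: 800 mL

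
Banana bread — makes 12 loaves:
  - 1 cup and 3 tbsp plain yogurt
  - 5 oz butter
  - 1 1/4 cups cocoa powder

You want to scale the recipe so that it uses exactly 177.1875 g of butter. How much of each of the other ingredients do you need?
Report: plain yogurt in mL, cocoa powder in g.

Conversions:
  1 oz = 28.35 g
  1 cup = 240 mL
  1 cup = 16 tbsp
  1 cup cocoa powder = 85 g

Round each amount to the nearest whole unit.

The original recipe has 141.75 g of butter, so the scaling factor is 177.1875 ÷ 141.75 = 5/4 = 1.25.
plain yogurt: (1 cup + 3 tbsp = 1.1875 cup) × 5/4 × 240 mL/cup ≈ 356 mL
cocoa powder: 1.25 cup × 5/4 × 85 g/cup ≈ 133 g

plain yogurt: 356 mL; cocoa powder: 133 g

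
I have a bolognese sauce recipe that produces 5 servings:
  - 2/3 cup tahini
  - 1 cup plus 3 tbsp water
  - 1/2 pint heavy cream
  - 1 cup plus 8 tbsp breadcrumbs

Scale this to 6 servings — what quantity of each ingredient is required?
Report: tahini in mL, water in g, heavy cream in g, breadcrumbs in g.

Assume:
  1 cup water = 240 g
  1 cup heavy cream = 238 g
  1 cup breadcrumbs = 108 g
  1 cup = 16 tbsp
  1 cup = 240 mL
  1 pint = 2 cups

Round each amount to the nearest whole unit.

Scaling factor: 6/5 = 1.2.
tahini: 2/3 cup × 6/5 × 240 mL/cup = 192 mL
water: (1 cup + 3 tbsp = 1.1875 cup) × 6/5 × 240 g/cup = 342 g
heavy cream: 0.5 pint × 6/5 × 2 cup/pint × 238 g/cup ≈ 286 g
breadcrumbs: (1 cup + 8 tbsp = 1.5 cup) × 6/5 × 108 g/cup ≈ 194 g

tahini: 192 mL; water: 342 g; heavy cream: 286 g; breadcrumbs: 194 g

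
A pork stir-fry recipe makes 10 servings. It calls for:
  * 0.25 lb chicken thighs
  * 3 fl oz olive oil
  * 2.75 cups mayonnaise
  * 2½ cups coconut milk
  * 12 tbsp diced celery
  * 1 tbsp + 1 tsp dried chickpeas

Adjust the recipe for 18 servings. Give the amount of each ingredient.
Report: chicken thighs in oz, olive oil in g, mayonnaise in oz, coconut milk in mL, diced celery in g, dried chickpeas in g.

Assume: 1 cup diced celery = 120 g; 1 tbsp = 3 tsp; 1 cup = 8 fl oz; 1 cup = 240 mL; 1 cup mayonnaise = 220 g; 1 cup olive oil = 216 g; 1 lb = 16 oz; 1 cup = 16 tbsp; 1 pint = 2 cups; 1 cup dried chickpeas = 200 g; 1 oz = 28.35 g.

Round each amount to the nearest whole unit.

Scaling factor: 18/10 = 9/5 = 1.8.
chicken thighs: 0.25 lb × 9/5 × 16 oz/lb ≈ 7 oz
olive oil: 3 fl oz × 9/5 ÷ 8 fl oz/cup × 216 g/cup ≈ 146 g
mayonnaise: 2.75 cup × 9/5 × 220 g/cup ÷ 28.35 g/oz ≈ 38 oz
coconut milk: 2.5 cup × 9/5 × 240 mL/cup = 1080 mL
diced celery: 12 tbsp × 9/5 ÷ 16 tbsp/cup × 120 g/cup = 162 g
dried chickpeas: (1 tbsp + 1 tsp = 4/3 tbsp) × 9/5 ÷ 16 tbsp/cup × 200 g/cup = 30 g

chicken thighs: 7 oz; olive oil: 146 g; mayonnaise: 38 oz; coconut milk: 1080 mL; diced celery: 162 g; dried chickpeas: 30 g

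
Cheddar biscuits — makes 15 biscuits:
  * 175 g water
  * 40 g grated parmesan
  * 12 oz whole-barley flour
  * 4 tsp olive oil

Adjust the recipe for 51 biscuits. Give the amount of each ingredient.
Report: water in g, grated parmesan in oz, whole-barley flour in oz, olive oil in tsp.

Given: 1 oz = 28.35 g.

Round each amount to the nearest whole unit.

Scaling factor: 51/15 = 17/5 = 3.4.
water: 175 g × 17/5 = 595 g
grated parmesan: 40 g × 17/5 ÷ 28.35 g/oz ≈ 5 oz
whole-barley flour: 12 oz × 17/5 ≈ 41 oz
olive oil: 4 tsp × 17/5 ≈ 14 tsp

water: 595 g; grated parmesan: 5 oz; whole-barley flour: 41 oz; olive oil: 14 tsp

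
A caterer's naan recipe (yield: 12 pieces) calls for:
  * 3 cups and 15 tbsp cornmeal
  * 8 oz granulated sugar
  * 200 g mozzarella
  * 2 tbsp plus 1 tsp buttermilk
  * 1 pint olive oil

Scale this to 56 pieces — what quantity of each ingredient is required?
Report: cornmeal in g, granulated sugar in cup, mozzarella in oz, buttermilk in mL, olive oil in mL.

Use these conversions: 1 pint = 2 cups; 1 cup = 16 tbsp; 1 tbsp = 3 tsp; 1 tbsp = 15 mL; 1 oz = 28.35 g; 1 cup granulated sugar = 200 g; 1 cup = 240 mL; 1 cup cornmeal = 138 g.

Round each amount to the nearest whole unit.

Scaling factor: 56/12 = 14/3.
cornmeal: (3 cup + 15 tbsp = 3.9375 cup) × 14/3 × 138 g/cup ≈ 2536 g
granulated sugar: 8 oz × 14/3 × 28.35 g/oz ÷ 200 g/cup ≈ 5 cup
mozzarella: 200 g × 14/3 ÷ 28.35 g/oz ≈ 33 oz
buttermilk: (2 tbsp + 1 tsp = 7/3 tbsp) × 14/3 × 15 mL/tbsp ≈ 163 mL
olive oil: 1 pint × 14/3 × 2 cup/pint × 240 mL/cup = 2240 mL

cornmeal: 2536 g; granulated sugar: 5 cup; mozzarella: 33 oz; buttermilk: 163 mL; olive oil: 2240 mL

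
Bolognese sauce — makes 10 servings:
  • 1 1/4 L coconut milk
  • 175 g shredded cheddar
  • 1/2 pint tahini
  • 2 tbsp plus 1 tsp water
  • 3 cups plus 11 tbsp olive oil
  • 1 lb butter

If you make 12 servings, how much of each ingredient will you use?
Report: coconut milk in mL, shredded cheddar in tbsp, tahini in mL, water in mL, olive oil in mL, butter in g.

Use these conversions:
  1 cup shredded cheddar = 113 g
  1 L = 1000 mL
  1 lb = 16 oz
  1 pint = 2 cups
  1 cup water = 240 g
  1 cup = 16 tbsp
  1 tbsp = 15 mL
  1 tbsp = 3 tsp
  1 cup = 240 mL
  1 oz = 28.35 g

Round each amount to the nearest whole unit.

coconut milk: 1500 mL; shredded cheddar: 30 tbsp; tahini: 288 mL; water: 42 mL; olive oil: 1062 mL; butter: 544 g

Scaling factor: 12/10 = 6/5 = 1.2.
coconut milk: 1.25 L × 6/5 × 1000 mL/L = 1500 mL
shredded cheddar: 175 g × 6/5 ÷ 113 g/cup × 16 tbsp/cup ≈ 30 tbsp
tahini: 0.5 pint × 6/5 × 2 cup/pint × 240 mL/cup = 288 mL
water: (2 tbsp + 1 tsp = 7/3 tbsp) × 6/5 × 15 mL/tbsp = 42 mL
olive oil: (3 cup + 11 tbsp = 3.6875 cup) × 6/5 × 240 mL/cup = 1062 mL
butter: 1 lb × 6/5 × 16 oz/lb × 28.35 g/oz ≈ 544 g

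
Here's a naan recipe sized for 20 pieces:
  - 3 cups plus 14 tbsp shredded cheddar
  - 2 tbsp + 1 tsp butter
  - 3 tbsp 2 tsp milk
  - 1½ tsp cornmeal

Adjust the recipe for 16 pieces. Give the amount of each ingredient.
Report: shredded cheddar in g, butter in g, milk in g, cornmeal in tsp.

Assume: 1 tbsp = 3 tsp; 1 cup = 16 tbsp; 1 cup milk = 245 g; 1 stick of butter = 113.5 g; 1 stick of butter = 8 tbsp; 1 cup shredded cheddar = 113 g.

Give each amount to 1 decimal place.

Scaling factor: 16/20 = 4/5 = 0.8.
shredded cheddar: (3 cup + 14 tbsp = 3.875 cup) × 4/5 × 113 g/cup = 350.3 g
butter: (2 tbsp + 1 tsp = 7/3 tbsp) × 4/5 ÷ 8 tbsp/stick × 113.5 g/stick ≈ 26.5 g
milk: (3 tbsp + 2 tsp = 11/3 tbsp) × 4/5 ÷ 16 tbsp/cup × 245 g/cup ≈ 44.9 g
cornmeal: 1.5 tsp × 4/5 = 1.2 tsp

shredded cheddar: 350.3 g; butter: 26.5 g; milk: 44.9 g; cornmeal: 1.2 tsp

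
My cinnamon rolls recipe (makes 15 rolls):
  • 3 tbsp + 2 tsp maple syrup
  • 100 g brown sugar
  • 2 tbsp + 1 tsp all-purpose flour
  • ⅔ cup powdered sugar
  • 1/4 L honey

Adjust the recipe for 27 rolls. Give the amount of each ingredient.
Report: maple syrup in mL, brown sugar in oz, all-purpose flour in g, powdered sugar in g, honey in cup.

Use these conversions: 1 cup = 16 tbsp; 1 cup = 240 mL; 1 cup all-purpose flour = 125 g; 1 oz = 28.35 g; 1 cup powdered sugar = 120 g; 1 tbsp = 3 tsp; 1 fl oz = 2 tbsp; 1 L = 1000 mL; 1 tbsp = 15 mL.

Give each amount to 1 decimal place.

maple syrup: 99.0 mL; brown sugar: 6.3 oz; all-purpose flour: 32.8 g; powdered sugar: 144.0 g; honey: 1.9 cup

Scaling factor: 27/15 = 9/5 = 1.8.
maple syrup: (3 tbsp + 2 tsp = 11/3 tbsp) × 9/5 × 15 mL/tbsp = 99.0 mL
brown sugar: 100 g × 9/5 ÷ 28.35 g/oz ≈ 6.3 oz
all-purpose flour: (2 tbsp + 1 tsp = 7/3 tbsp) × 9/5 ÷ 16 tbsp/cup × 125 g/cup ≈ 32.8 g
powdered sugar: 2/3 cup × 9/5 × 120 g/cup = 144.0 g
honey: 0.25 L × 9/5 × 1000 mL/L ÷ 240 mL/cup ≈ 1.9 cup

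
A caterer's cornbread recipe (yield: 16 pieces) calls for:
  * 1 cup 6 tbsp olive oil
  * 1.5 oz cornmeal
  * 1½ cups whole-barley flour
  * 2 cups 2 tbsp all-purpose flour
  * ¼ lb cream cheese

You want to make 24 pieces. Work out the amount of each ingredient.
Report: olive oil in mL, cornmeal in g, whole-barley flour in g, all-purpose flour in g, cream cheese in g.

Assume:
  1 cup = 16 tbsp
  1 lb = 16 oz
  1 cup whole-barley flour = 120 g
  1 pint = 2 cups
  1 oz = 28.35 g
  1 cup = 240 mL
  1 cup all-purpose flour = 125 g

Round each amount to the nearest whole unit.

Scaling factor: 24/16 = 3/2 = 1.5.
olive oil: (1 cup + 6 tbsp = 1.375 cup) × 3/2 × 240 mL/cup = 495 mL
cornmeal: 1.5 oz × 3/2 × 28.35 g/oz ≈ 64 g
whole-barley flour: 1.5 cup × 3/2 × 120 g/cup = 270 g
all-purpose flour: (2 cup + 2 tbsp = 2.125 cup) × 3/2 × 125 g/cup ≈ 398 g
cream cheese: 0.25 lb × 3/2 × 16 oz/lb × 28.35 g/oz ≈ 170 g

olive oil: 495 mL; cornmeal: 64 g; whole-barley flour: 270 g; all-purpose flour: 398 g; cream cheese: 170 g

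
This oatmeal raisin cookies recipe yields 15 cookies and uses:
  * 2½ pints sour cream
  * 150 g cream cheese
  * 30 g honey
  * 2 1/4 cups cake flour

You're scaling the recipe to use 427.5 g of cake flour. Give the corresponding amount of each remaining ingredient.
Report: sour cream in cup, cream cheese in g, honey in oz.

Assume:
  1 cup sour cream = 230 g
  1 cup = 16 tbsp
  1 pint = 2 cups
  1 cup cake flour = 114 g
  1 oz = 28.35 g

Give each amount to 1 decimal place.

The original recipe has 256.5 g of cake flour, so the scaling factor is 427.5 ÷ 256.5 = 5/3.
sour cream: 2.5 pint × 5/3 × 2 cup/pint ≈ 8.3 cup
cream cheese: 150 g × 5/3 = 250.0 g
honey: 30 g × 5/3 ÷ 28.35 g/oz ≈ 1.8 oz

sour cream: 8.3 cup; cream cheese: 250.0 g; honey: 1.8 oz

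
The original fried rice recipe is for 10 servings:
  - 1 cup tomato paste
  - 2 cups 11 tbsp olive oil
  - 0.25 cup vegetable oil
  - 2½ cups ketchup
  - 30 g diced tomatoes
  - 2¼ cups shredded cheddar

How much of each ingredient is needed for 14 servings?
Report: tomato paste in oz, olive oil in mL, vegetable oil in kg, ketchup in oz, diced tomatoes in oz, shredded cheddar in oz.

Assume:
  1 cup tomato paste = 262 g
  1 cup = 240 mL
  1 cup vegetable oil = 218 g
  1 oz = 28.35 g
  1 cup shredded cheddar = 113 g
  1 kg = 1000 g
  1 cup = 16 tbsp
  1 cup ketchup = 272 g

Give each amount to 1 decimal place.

tomato paste: 12.9 oz; olive oil: 903.0 mL; vegetable oil: 0.1 kg; ketchup: 33.6 oz; diced tomatoes: 1.5 oz; shredded cheddar: 12.6 oz

Scaling factor: 14/10 = 7/5 = 1.4.
tomato paste: 1 cup × 7/5 × 262 g/cup ÷ 28.35 g/oz ≈ 12.9 oz
olive oil: (2 cup + 11 tbsp = 2.6875 cup) × 7/5 × 240 mL/cup = 903.0 mL
vegetable oil: 0.25 cup × 7/5 × 218 g/cup ÷ 1000 g/kg ≈ 0.1 kg
ketchup: 2.5 cup × 7/5 × 272 g/cup ÷ 28.35 g/oz ≈ 33.6 oz
diced tomatoes: 30 g × 7/5 ÷ 28.35 g/oz ≈ 1.5 oz
shredded cheddar: 2.25 cup × 7/5 × 113 g/cup ÷ 28.35 g/oz ≈ 12.6 oz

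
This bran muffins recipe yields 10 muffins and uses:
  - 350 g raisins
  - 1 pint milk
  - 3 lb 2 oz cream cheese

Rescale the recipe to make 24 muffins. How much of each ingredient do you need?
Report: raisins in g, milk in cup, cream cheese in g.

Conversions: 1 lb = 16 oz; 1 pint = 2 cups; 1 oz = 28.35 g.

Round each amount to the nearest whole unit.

raisins: 840 g; milk: 5 cup; cream cheese: 3402 g

Scaling factor: 24/10 = 12/5 = 2.4.
raisins: 350 g × 12/5 = 840 g
milk: 1 pint × 12/5 × 2 cup/pint ≈ 5 cup
cream cheese: (3 lb + 2 oz = 3.125 lb) × 12/5 × 16 oz/lb × 28.35 g/oz = 3402 g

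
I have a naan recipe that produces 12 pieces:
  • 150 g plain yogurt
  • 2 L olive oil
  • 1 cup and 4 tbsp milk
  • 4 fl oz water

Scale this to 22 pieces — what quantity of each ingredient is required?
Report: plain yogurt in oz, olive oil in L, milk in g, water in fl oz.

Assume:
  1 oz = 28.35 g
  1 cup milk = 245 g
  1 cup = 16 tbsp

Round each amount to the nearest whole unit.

plain yogurt: 10 oz; olive oil: 4 L; milk: 561 g; water: 7 fl oz

Scaling factor: 22/12 = 11/6.
plain yogurt: 150 g × 11/6 ÷ 28.35 g/oz ≈ 10 oz
olive oil: 2 L × 11/6 ≈ 4 L
milk: (1 cup + 4 tbsp = 1.25 cup) × 11/6 × 245 g/cup ≈ 561 g
water: 4 fl oz × 11/6 ≈ 7 fl oz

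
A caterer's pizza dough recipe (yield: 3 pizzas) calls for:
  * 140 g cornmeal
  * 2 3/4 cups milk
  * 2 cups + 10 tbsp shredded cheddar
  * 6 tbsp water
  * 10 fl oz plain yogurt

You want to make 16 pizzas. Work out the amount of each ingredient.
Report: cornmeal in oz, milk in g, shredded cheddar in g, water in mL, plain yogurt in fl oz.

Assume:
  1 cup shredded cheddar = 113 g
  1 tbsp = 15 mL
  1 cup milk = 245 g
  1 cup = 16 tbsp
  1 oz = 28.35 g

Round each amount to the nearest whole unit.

cornmeal: 26 oz; milk: 3593 g; shredded cheddar: 1582 g; water: 480 mL; plain yogurt: 53 fl oz

Scaling factor: 16/3.
cornmeal: 140 g × 16/3 ÷ 28.35 g/oz ≈ 26 oz
milk: 2.75 cup × 16/3 × 245 g/cup ≈ 3593 g
shredded cheddar: (2 cup + 10 tbsp = 2.625 cup) × 16/3 × 113 g/cup = 1582 g
water: 6 tbsp × 16/3 × 15 mL/tbsp = 480 mL
plain yogurt: 10 fl oz × 16/3 ≈ 53 fl oz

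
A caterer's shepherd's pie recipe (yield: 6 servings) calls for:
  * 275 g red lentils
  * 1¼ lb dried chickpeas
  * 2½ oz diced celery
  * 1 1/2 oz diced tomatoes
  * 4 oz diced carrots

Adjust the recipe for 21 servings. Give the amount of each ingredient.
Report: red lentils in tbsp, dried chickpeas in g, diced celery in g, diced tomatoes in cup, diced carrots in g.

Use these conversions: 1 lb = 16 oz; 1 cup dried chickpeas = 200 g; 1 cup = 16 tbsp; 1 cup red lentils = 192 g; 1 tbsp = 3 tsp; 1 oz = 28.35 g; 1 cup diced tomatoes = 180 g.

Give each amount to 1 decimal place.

Scaling factor: 21/6 = 7/2 = 3.5.
red lentils: 275 g × 7/2 ÷ 192 g/cup × 16 tbsp/cup ≈ 80.2 tbsp
dried chickpeas: 1.25 lb × 7/2 × 16 oz/lb × 28.35 g/oz = 1984.5 g
diced celery: 2.5 oz × 7/2 × 28.35 g/oz ≈ 248.1 g
diced tomatoes: 1.5 oz × 7/2 × 28.35 g/oz ÷ 180 g/cup ≈ 0.8 cup
diced carrots: 4 oz × 7/2 × 28.35 g/oz = 396.9 g

red lentils: 80.2 tbsp; dried chickpeas: 1984.5 g; diced celery: 248.1 g; diced tomatoes: 0.8 cup; diced carrots: 396.9 g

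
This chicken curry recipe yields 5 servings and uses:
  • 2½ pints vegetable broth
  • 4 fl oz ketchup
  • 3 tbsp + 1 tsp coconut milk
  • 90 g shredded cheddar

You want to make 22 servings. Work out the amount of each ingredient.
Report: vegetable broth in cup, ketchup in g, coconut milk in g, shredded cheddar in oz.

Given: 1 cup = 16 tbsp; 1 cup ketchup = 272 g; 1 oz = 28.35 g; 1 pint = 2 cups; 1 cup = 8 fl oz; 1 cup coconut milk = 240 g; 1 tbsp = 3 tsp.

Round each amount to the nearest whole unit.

vegetable broth: 22 cup; ketchup: 598 g; coconut milk: 220 g; shredded cheddar: 14 oz

Scaling factor: 22/5 = 4.4.
vegetable broth: 2.5 pint × 22/5 × 2 cup/pint = 22 cup
ketchup: 4 fl oz × 22/5 ÷ 8 fl oz/cup × 272 g/cup ≈ 598 g
coconut milk: (3 tbsp + 1 tsp = 10/3 tbsp) × 22/5 ÷ 16 tbsp/cup × 240 g/cup = 220 g
shredded cheddar: 90 g × 22/5 ÷ 28.35 g/oz ≈ 14 oz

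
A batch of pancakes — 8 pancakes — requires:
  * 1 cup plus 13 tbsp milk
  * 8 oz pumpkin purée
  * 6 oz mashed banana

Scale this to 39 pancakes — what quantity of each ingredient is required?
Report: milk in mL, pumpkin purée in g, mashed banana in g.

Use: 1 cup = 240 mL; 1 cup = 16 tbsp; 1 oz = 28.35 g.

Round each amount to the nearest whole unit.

Scaling factor: 39/8 = 4.875.
milk: (1 cup + 13 tbsp = 1.8125 cup) × 39/8 × 240 mL/cup ≈ 2121 mL
pumpkin purée: 8 oz × 39/8 × 28.35 g/oz ≈ 1106 g
mashed banana: 6 oz × 39/8 × 28.35 g/oz ≈ 829 g

milk: 2121 mL; pumpkin purée: 1106 g; mashed banana: 829 g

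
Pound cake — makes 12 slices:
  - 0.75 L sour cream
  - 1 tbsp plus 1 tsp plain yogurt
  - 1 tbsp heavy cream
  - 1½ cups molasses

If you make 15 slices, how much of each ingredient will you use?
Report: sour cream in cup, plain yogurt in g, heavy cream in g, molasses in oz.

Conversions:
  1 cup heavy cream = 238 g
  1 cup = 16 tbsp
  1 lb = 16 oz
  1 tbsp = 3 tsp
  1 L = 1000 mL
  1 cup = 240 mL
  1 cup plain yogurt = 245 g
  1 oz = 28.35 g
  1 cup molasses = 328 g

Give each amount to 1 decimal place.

sour cream: 3.9 cup; plain yogurt: 25.5 g; heavy cream: 18.6 g; molasses: 21.7 oz

Scaling factor: 15/12 = 5/4 = 1.25.
sour cream: 0.75 L × 5/4 × 1000 mL/L ÷ 240 mL/cup ≈ 3.9 cup
plain yogurt: (1 tbsp + 1 tsp = 4/3 tbsp) × 5/4 ÷ 16 tbsp/cup × 245 g/cup ≈ 25.5 g
heavy cream: 1 tbsp × 5/4 ÷ 16 tbsp/cup × 238 g/cup ≈ 18.6 g
molasses: 1.5 cup × 5/4 × 328 g/cup ÷ 28.35 g/oz ≈ 21.7 oz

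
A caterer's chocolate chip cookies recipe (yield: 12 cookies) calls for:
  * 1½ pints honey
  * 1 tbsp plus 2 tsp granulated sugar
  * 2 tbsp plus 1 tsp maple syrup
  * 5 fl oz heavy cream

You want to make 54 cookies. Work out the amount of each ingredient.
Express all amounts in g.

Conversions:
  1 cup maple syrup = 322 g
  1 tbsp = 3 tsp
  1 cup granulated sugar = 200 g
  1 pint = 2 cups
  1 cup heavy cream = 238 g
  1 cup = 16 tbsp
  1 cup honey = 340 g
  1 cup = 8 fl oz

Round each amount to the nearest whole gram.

honey: 4590 g; granulated sugar: 94 g; maple syrup: 211 g; heavy cream: 669 g

Scaling factor: 54/12 = 9/2 = 4.5.
honey: 1.5 pint × 9/2 × 2 cup/pint × 340 g/cup = 4590 g
granulated sugar: (1 tbsp + 2 tsp = 5/3 tbsp) × 9/2 ÷ 16 tbsp/cup × 200 g/cup ≈ 94 g
maple syrup: (2 tbsp + 1 tsp = 7/3 tbsp) × 9/2 ÷ 16 tbsp/cup × 322 g/cup ≈ 211 g
heavy cream: 5 fl oz × 9/2 ÷ 8 fl oz/cup × 238 g/cup ≈ 669 g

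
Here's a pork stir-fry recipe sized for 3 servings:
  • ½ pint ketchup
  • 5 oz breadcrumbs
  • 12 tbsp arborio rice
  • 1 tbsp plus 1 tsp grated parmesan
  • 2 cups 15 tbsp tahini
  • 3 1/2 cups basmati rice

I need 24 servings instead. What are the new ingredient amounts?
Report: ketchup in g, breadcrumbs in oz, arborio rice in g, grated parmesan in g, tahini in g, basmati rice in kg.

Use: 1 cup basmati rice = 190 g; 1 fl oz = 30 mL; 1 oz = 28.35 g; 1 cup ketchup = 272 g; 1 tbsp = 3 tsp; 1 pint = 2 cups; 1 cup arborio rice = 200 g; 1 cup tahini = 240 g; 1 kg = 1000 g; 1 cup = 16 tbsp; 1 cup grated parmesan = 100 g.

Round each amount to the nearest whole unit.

ketchup: 2176 g; breadcrumbs: 40 oz; arborio rice: 1200 g; grated parmesan: 67 g; tahini: 5640 g; basmati rice: 5 kg

Scaling factor: 24/3 = 8.
ketchup: 0.5 pint × 8 × 2 cup/pint × 272 g/cup = 2176 g
breadcrumbs: 5 oz × 8 = 40 oz
arborio rice: 12 tbsp × 8 ÷ 16 tbsp/cup × 200 g/cup = 1200 g
grated parmesan: (1 tbsp + 1 tsp = 4/3 tbsp) × 8 ÷ 16 tbsp/cup × 100 g/cup ≈ 67 g
tahini: (2 cup + 15 tbsp = 2.9375 cup) × 8 × 240 g/cup = 5640 g
basmati rice: 3.5 cup × 8 × 190 g/cup ÷ 1000 g/kg ≈ 5 kg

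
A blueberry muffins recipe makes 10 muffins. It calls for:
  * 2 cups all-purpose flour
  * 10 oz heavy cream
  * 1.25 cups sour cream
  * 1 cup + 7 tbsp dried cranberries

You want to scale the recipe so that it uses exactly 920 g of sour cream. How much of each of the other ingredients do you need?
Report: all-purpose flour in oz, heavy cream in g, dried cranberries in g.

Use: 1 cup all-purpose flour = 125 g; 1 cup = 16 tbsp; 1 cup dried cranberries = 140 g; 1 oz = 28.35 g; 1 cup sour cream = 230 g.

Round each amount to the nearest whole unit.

all-purpose flour: 28 oz; heavy cream: 907 g; dried cranberries: 644 g

The original recipe has 287.5 g of sour cream, so the scaling factor is 920 ÷ 287.5 = 16/5 = 3.2.
all-purpose flour: 2 cup × 16/5 × 125 g/cup ÷ 28.35 g/oz ≈ 28 oz
heavy cream: 10 oz × 16/5 × 28.35 g/oz ≈ 907 g
dried cranberries: (1 cup + 7 tbsp = 1.4375 cup) × 16/5 × 140 g/cup = 644 g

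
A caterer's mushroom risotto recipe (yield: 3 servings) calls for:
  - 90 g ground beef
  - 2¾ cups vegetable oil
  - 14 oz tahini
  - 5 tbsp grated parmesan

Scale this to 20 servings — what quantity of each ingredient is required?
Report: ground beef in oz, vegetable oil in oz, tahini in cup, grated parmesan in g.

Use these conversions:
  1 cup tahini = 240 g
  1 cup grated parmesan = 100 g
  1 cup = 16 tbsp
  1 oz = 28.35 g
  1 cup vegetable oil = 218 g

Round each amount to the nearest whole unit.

ground beef: 21 oz; vegetable oil: 141 oz; tahini: 11 cup; grated parmesan: 208 g

Scaling factor: 20/3.
ground beef: 90 g × 20/3 ÷ 28.35 g/oz ≈ 21 oz
vegetable oil: 2.75 cup × 20/3 × 218 g/cup ÷ 28.35 g/oz ≈ 141 oz
tahini: 14 oz × 20/3 × 28.35 g/oz ÷ 240 g/cup ≈ 11 cup
grated parmesan: 5 tbsp × 20/3 ÷ 16 tbsp/cup × 100 g/cup ≈ 208 g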